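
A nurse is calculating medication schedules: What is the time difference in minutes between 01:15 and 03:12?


Start time: 01:15 = 75 minutes from midnight
End time: 03:12 = 192 minutes from midnight
Difference: 192 - 75 = 117 minutes
That is 1 hours and 57 minutes

117


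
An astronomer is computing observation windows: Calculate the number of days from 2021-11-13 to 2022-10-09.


Start date: 2021-11-13
End date: 2022-10-09
Nov 2021: +18 days
Dec 2021: +31 days
Jan 2022: +31 days
... (9 more months)
Total: 330 days

330


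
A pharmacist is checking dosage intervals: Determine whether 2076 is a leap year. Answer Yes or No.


Year: 2076
Divisible by 4? 2076 / 4 = 519.0 -> Yes
Divisible by 100? 2076 / 100 = 20.76 -> No
Divisible by 4 but not 100, so it IS a leap year

Yes


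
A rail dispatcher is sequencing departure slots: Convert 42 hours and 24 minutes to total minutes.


Hours: 42
Extra minutes: 24
Minutes per hour: 60
Hours to minutes: 42 x 60 = 2520
Total: 2520 + 24 = 2544

2544


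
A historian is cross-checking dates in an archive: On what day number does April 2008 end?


Month: April
Year: 2008
April is a 30-day month
Total: 30 days

30


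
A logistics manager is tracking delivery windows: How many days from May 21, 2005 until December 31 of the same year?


Start: May 21, 2005
End: December 31, 2005
Days left in May: 10
June: 30
July: 31
August: 31
September: 30
... plus remaining months
Sum of remaining months: 214
Total: 10 + 214 = 224

224


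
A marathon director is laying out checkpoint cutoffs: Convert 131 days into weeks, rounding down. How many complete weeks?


Total days: 131
Days per week: 7
Division: 131 / 7 = 18 remainder 5
Complete weeks: 18
Remaining days: 5

18


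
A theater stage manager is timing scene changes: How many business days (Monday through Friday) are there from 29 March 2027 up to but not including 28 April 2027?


Start: 2027-03-29 (Monday)
End (exclusive): 2027-04-28 (Wednesday)
Total calendar days: 30
Full weeks: 30 // 7 = 4 -> 20 weekdays
Remaining 2 days starting on Monday:
  Mon(w), Tue(w) -> 2 weekdays
Total business days: 20 + 2 = 22

22


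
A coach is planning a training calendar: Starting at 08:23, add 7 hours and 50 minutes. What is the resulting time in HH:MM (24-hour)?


Start time: 08:23
Adding: 7 hours 50 minutes
Minutes: 23 + 50 = 73
Minute overflow: 73 >= 60, so carry 1 hour, minutes = 13
Hours: 8 + 7 + 1 = 16
Result: 16:13

16:13


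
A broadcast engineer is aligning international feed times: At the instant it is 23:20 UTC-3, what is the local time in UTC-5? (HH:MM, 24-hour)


Local time: 23:20 at UTC-3 (offset -3h)
Target zone: UTC-5 (offset -5h)
Difference: -5 - (-3) = -2 hours
Calculation: 23 + (-2) = 21
Result: 21:20

21:20


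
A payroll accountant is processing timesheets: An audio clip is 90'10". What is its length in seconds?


Minutes: 90
Seconds: 10
Convert minutes to seconds: 90 x 60 = 5400
Add remaining seconds: 5400 + 10 = 5410

5410


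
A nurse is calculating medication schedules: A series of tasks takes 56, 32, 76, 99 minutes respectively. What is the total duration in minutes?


Durations: 56, 32, 76, 99
Running sum: 56
+ 32 = 88
+ 76 = 164
+ 99 = 263
Total duration: 263 minutes
That is 4 hours and 23 minutes

263


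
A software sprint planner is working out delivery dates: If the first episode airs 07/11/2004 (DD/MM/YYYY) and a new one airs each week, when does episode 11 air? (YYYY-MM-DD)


First occurrence: 2004-11-07 (occurrence 1)
Each occurrence is 7 days after the previous.
Occurrence 11 is 10 weeks after the first.
10 weeks = 70 days
2004-11-07 + 70 days = 2005-01-16

2005-01-16


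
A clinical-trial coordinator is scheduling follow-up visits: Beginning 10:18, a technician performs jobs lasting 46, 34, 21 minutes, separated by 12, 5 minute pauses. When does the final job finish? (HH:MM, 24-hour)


Start: 10:18 = 618 min from midnight
  after task 1 (46 min): 11:04
  after break (12 min): 11:16
  after task 2 (34 min): 11:50
  after break (5 min): 11:55
  after task 3 (21 min): 12:16
Total elapsed: 118 minutes
End time: 12:16

12:16


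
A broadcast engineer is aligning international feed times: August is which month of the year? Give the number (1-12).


Calendar month order:
7. July
8. August <--
9. September
August is month number 8

8


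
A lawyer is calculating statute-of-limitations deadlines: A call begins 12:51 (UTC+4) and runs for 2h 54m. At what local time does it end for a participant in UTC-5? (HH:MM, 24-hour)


Start: 12:51 in UTC+4
Step 1 - add duration:
  minutes: 51 + 54 = 105 (carry 1h)
  hours: 12 + 2 + 1 = 15
  end in UTC+4: 15:45
Step 2 - convert UTC+4 -> UTC-5:
  offset difference: -5 - (4) = -9 hours
  15 + (-9) = 6 -> mod 24 = 6
Result: 06:45 in UTC-5

06:45


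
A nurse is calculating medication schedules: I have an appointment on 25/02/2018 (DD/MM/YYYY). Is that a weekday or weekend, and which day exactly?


Date: 2018-02-25
January 1, 2018 is a Monday
Day of year: 56
Offset from Jan 1: 55 days
55 mod 7 = 6
Result: Sunday

Sunday


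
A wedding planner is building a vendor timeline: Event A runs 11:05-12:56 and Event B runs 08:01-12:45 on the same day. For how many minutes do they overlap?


Interval A: [665, 776] minutes from midnight
Interval B: [481, 765] minutes from midnight
Overlap start = max(665, 481) = 665
Overlap end = min(776, 765) = 765
Overlap = 765 - 665 = 100 minutes

100


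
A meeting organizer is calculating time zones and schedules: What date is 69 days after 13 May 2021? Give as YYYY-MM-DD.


Start: 2021-05-13
Adding 69 days
Days remaining in May: 18
After May: 51 days still to add
June 2021: 30 days, 21 remaining
July 2021 has 31 days, need 21
Result: 2021-07-21

2021-07-21


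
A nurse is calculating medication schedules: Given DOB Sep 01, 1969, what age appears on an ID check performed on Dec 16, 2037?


Birth: 1969-09-01
Reference: 2037-12-16
Year difference: 2037 - 1969 = 68
Has birthday (09-01) occurred by 12-16? Yes
Age in full years: 68

68


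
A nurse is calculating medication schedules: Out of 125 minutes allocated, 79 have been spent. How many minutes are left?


Total budget: 125 minutes
Time used: 79 minutes
Remaining: 125 - 79 = 46 minutes
Percent used: 63.2%
Percent remaining: 36.8%

46


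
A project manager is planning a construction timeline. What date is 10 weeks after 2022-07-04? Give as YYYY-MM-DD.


Start: 2022-07-04
Weeks to add: 10
Convert to days: 10 x 7 = 70 days
Add 70 days to 2022-07-04
Result: 2022-09-12

2022-09-12


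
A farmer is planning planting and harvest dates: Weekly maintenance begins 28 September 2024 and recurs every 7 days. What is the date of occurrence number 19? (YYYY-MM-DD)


First occurrence: 2024-09-28 (occurrence 1)
Each occurrence is 7 days after the previous.
Occurrence 19 is 18 weeks after the first.
18 weeks = 126 days
2024-09-28 + 126 days = 2025-02-01

2025-02-01


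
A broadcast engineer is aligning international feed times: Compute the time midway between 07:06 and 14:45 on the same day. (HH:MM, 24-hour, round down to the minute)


Start time: 07:06 = 426 minutes from midnight
End time: 14:45 = 885 minutes from midnight
Sum: 426 + 885 = 1311
Midpoint: 1311 / 2 = 655 minutes
Convert: 655 / 60 = 10 hours, 55 minutes
Result: 10:55

10:55


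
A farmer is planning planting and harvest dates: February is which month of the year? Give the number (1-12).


Calendar month order:
1. January
2. February <--
3. March
February is month number 2

2


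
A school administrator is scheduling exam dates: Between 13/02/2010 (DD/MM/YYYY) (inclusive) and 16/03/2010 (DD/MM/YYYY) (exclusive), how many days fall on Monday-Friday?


Start: 2010-02-13 (Saturday)
End (exclusive): 2010-03-16 (Tuesday)
Total calendar days: 31
Full weeks: 31 // 7 = 4 -> 20 weekdays
Remaining 3 days starting on Saturday:
  Sat(-), Sun(-), Mon(w) -> 1 weekdays
Total business days: 20 + 1 = 21

21


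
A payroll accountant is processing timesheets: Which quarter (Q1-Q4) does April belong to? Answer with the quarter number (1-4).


Month: April (month 4)
Q1: January-March (months 1-3)
Q2: April-June (months 4-6)
Q3: July-September (months 7-9)
Q4: October-December (months 10-12)
Month 4 falls in Q2

2


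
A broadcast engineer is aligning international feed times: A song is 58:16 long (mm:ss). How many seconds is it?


Minutes: 58
Extra seconds: 16
Seconds per minute: 60
Minutes to seconds: 58 x 60 = 3480
Total: 3480 + 16 = 3496

3496


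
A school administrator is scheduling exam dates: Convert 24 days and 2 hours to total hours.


Days: 24
Extra hours: 2
Hours per day: 24
Days to hours: 24 x 24 = 576
Total: 576 + 2 = 578

578


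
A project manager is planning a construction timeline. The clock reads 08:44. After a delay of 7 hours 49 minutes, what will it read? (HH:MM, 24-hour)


Start time: 08:44
Adding: 7 hours 49 minutes
Minutes: 44 + 49 = 93
Minute overflow: 93 >= 60, so carry 1 hour, minutes = 33
Hours: 8 + 7 + 1 = 16
Result: 16:33

16:33


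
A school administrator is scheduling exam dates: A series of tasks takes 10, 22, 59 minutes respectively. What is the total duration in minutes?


Durations: 10, 22, 59
Running sum: 10
+ 22 = 32
+ 59 = 91
Total duration: 91 minutes
That is 1 hours and 31 minutes

91


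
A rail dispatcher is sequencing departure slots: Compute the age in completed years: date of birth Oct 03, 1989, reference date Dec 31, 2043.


Birth: 1989-10-03
Reference: 2043-12-31
Year difference: 2043 - 1989 = 54
Has birthday (10-03) occurred by 12-31? Yes
Age in full years: 54

54


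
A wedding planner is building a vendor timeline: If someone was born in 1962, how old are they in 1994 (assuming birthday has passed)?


Birth year: 1962
Current year: 1994
Age = current year - birth year
Age = 1994 - 1962 = 32

32


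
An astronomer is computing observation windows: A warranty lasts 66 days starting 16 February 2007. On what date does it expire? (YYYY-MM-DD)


Start: 2007-02-16
Adding 66 days
Days remaining in February: 12
After February: 54 days still to add
March 2007: 31 days, 23 remaining
April 2007 has 30 days, need 23
Result: 2007-04-23

2007-04-23


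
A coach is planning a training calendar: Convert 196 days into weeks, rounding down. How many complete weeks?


Total days: 196
Days per week: 7
Division: 196 / 7 = 28 remainder 0
Complete weeks: 28
Remaining days: 0

28


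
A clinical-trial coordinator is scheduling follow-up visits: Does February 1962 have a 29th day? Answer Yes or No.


Year: 1962
Divisible by 4? 1962 / 4 = 490.5 -> No
Not divisible by 4, so NOT a leap year

No


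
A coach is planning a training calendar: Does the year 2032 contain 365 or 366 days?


Year: 2032
Check leap year rules:
Divisible by 4? Yes
Divisible by 100? No
2032 is a leap year
Days: 366

366


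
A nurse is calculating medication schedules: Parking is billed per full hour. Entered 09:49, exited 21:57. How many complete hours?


Start: 09:49
End: 21:57
Hour difference: 21 - 9 = 12 hours
Minute difference: 57 - 49 = 8 minutes
Total minutes: 728
Complete hours: 728 / 60 = 12 (remainder 8)

12


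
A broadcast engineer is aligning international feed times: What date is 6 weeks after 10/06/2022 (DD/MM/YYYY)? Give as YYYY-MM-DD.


Start: 2022-06-10
Weeks to add: 6
Convert to days: 6 x 7 = 42 days
Add 42 days to 2022-06-10
Result: 2022-07-22

2022-07-22


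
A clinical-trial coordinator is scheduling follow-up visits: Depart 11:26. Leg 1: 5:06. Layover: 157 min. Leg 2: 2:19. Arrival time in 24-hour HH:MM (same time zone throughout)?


Depart: 11:26
Leg 1: +306 min -> 16:32
Layover: +157 min -> 19:09
Leg 2: +139 min -> 21:28
Total travel: 602 minutes = 10h 2m
Arrival: 21:28

21:28


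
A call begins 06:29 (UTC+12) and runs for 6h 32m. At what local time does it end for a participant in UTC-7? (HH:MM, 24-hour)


Start: 06:29 in UTC+12
Step 1 - add duration:
  minutes: 29 + 32 = 61 (carry 1h)
  hours: 6 + 6 + 1 = 13
  end in UTC+12: 13:01
Step 2 - convert UTC+12 -> UTC-7:
  offset difference: -7 - (12) = -19 hours
  13 + (-19) = -6 -> mod 24 = 18
Result: 18:01 in UTC-7

18:01


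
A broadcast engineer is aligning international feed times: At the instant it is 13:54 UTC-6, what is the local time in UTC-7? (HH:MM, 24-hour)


Local time: 13:54 at UTC-6 (offset -6h)
Target zone: UTC-7 (offset -7h)
Difference: -7 - (-6) = -1 hours
Calculation: 13 + (-1) = 12
Result: 12:54

12:54


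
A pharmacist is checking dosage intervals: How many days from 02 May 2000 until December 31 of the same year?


Start: May 02, 2000
End: December 31, 2000
Days left in May: 29
June: 30
July: 31
August: 31
September: 30
... plus remaining months
Sum of remaining months: 214
Total: 29 + 214 = 243

243


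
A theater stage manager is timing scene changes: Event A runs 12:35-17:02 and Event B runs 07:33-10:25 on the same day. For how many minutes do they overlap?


Interval A: [755, 1022] minutes from midnight
Interval B: [453, 625] minutes from midnight
Overlap start = max(755, 453) = 755
Overlap end = min(1022, 625) = 625
End <= start, so the intervals do not overlap: 0 minutes

0


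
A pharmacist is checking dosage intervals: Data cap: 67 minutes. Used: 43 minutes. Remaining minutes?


Total budget: 67 minutes
Time used: 43 minutes
Remaining: 67 - 43 = 24 minutes
Percent used: 64.2%
Percent remaining: 35.8%

24


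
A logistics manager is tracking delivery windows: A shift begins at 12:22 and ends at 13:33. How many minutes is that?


Start time: 12:22 = 742 minutes from midnight
End time: 13:33 = 813 minutes from midnight
Difference: 813 - 742 = 71 minutes
That is 1 hours and 11 minutes

71


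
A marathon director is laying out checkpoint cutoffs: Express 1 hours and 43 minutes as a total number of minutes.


Hours: 1
Extra minutes: 43
Minutes per hour: 60
Hours to minutes: 1 x 60 = 60
Total: 60 + 43 = 103

103


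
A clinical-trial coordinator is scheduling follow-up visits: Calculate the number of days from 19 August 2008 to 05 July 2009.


Start date: 2008-08-19
End date: 2009-07-05
Aug 2008: +13 days
Sep 2008: +30 days
Oct 2008: +31 days
... (9 more months)
Total: 320 days

320


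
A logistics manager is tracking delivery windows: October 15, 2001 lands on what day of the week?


Date: 2001-10-15
January 1, 2001 is a Monday
Day of year: 288
Offset from Jan 1: 287 days
287 mod 7 = 0
Result: Monday

Monday


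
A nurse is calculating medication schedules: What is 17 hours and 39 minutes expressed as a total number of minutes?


Hours: 17
Minutes: 39
Convert hours to minutes: 17 x 60 = 1020
Add remaining minutes: 1020 + 39 = 1059

1059


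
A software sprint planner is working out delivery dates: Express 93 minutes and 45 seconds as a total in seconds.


Minutes: 93
Seconds: 45
Convert minutes to seconds: 93 x 60 = 5580
Add remaining seconds: 5580 + 45 = 5625

5625


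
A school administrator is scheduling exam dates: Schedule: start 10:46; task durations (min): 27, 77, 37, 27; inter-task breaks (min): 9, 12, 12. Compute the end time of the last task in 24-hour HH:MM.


Start: 10:46 = 646 min from midnight
  after task 1 (27 min): 11:13
  after break (9 min): 11:22
  after task 2 (77 min): 12:39
  after break (12 min): 12:51
  after task 3 (37 min): 13:28
  after break (12 min): 13:40
  after task 4 (27 min): 14:07
Total elapsed: 201 minutes
End time: 14:07

14:07


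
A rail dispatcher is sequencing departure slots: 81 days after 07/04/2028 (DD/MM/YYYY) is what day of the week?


Start: 2028-04-07 (Friday)
Step 1 - find target date: add 81 days
  2028-04-07 + 81 days = 2028-06-27
Step 2 - day of week:
  81 mod 7 = 4
  Friday + 4 days -> Tuesday
Result: Tuesday (2028-06-27)

Tuesday


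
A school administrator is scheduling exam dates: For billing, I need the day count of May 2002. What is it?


Month: May
Year: 2002
May is a 31-day month
Total: 31 days

31


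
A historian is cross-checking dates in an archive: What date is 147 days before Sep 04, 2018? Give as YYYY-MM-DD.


Start: 2018-09-04
Subtracting 147 days
Days already passed in September: 4
After going back through September: 143 more days to subtract
August 2018: 31 days, 112 remaining
July 2018: 31 days, 81 remaining
June 2018: 30 days, 51 remaining
May 2018: 31 days, 20 remaining
Result: 2018-04-10

2018-04-10


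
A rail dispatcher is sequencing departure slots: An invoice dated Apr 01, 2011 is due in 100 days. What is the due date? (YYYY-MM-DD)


Start: 2011-04-01
Adding 100 days
Days remaining in April: 29
After April: 71 days still to add
May 2011: 31 days, 40 remaining
June 2011: 30 days, 10 remaining
July 2011 has 31 days, need 10
Result: 2011-07-10

2011-07-10


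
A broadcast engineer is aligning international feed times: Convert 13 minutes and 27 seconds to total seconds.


Minutes: 13
Extra seconds: 27
Seconds per minute: 60
Minutes to seconds: 13 x 60 = 780
Total: 780 + 27 = 807

807


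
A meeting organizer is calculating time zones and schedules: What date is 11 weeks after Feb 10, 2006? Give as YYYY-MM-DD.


Start: 2006-02-10
Weeks to add: 11
Convert to days: 11 x 7 = 77 days
Add 77 days to 2006-02-10
Result: 2006-04-28

2006-04-28


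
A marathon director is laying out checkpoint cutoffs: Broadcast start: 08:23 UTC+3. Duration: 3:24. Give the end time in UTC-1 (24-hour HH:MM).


Start: 08:23 in UTC+3
Step 1 - add duration:
  minutes: 23 + 24 = 47
  hours: 8 + 3 + 0 = 11
  end in UTC+3: 11:47
Step 2 - convert UTC+3 -> UTC-1:
  offset difference: -1 - (3) = -4 hours
  11 + (-4) = 7 -> mod 24 = 7
Result: 07:47 in UTC-1

07:47


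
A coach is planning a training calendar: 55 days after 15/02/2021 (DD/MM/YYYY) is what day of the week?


Start: 2021-02-15 (Monday)
Step 1 - find target date: add 55 days
  2021-02-15 + 55 days = 2021-04-11
Step 2 - day of week:
  55 mod 7 = 6
  Monday + 6 days -> Sunday
Result: Sunday (2021-04-11)

Sunday


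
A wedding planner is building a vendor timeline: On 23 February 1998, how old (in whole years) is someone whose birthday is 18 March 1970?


Birth: 1970-03-18
Reference: 1998-02-23
Year difference: 1998 - 1970 = 28
Has birthday (03-18) occurred by 02-23? No
Birthday not yet reached this year -> subtract 1
Age in full years: 27

27


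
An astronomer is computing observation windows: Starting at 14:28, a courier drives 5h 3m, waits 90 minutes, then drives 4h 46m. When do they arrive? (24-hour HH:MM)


Depart: 14:28
Leg 1: +303 min -> 19:31
Layover: +90 min -> 21:01
Leg 2: +286 min -> 01:47
Total travel: 679 minutes = 11h 19m
Arrival: 01:47

01:47


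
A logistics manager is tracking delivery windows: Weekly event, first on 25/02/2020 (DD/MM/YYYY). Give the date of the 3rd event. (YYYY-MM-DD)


First occurrence: 2020-02-25 (occurrence 1)
Each occurrence is 7 days after the previous.
Occurrence 3 is 2 weeks after the first.
2 weeks = 14 days
2020-02-25 + 14 days = 2020-03-10

2020-03-10


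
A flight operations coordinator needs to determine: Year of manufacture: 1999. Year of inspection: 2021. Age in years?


Birth year: 1999
Current year: 2021
Age = current year - birth year
Age = 2021 - 1999 = 22

22


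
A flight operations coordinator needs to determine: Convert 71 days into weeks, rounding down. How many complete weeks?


Total days: 71
Days per week: 7
Division: 71 / 7 = 10 remainder 1
Complete weeks: 10
Remaining days: 1

10


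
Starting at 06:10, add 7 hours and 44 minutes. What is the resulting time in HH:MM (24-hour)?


Start time: 06:10
Adding: 7 hours 44 minutes
Minutes: 10 + 44 = 54
Hours: 6 + 7 + 0 = 13
Result: 13:54

13:54


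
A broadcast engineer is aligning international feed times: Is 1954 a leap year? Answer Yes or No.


Year: 1954
Divisible by 4? 1954 / 4 = 488.5 -> No
Not divisible by 4, so NOT a leap year

No


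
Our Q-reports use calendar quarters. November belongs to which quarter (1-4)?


Month: November (month 11)
Q1: January-March (months 1-3)
Q2: April-June (months 4-6)
Q3: July-September (months 7-9)
Q4: October-December (months 10-12)
Month 11 falls in Q4

4


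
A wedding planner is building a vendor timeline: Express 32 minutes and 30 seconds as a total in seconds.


Minutes: 32
Seconds: 30
Convert minutes to seconds: 32 x 60 = 1920
Add remaining seconds: 1920 + 30 = 1950

1950


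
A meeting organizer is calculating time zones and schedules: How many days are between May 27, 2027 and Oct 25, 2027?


Start date: 2027-05-27
End date: 2027-10-25
May 2027: +5 days
Jun 2027: +30 days
Jul 2027: +31 days
... (3 more months)
Total: 151 days

151


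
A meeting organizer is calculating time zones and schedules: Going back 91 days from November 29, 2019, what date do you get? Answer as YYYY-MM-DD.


Start: 2019-11-29
Subtracting 91 days
Days already passed in November: 29
After going back through November: 62 more days to subtract
October 2019: 31 days, 31 remaining
September 2019: 30 days, 1 remaining
August 2019 has 31 days, need 1
Result: 2019-08-30

2019-08-30


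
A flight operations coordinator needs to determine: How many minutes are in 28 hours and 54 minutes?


Hours: 28
Minutes: 54
Convert hours to minutes: 28 x 60 = 1680
Add remaining minutes: 1680 + 54 = 1734

1734


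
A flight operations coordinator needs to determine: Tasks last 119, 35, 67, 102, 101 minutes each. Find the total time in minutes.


Durations: 119, 35, 67, 102, 101
Running sum: 119
+ 35 = 154
+ 67 = 221
+ 102 = 323
+ 101 = 424
Total duration: 424 minutes
That is 7 hours and 4 minutes

424


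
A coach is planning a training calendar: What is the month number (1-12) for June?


Calendar month order:
5. May
6. June <--
7. July
June is month number 6

6


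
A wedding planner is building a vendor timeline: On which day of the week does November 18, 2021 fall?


Date: 2021-11-18
January 1, 2021 is a Friday
Day of year: 322
Offset from Jan 1: 321 days
321 mod 7 = 6
Result: Thursday

Thursday


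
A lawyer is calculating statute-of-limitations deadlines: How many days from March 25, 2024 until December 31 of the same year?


Start: March 25, 2024
End: December 31, 2024
Days left in March: 6
April: 30
May: 31
June: 30
July: 31
... plus remaining months
Sum of remaining months: 275
Total: 6 + 275 = 281

281


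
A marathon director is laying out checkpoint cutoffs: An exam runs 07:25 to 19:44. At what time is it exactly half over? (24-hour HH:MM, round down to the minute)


Start time: 07:25 = 445 minutes from midnight
End time: 19:44 = 1184 minutes from midnight
Sum: 445 + 1184 = 1629
Midpoint: 1629 / 2 = 814 minutes
Convert: 814 / 60 = 13 hours, 34 minutes
Result: 13:34

13:34


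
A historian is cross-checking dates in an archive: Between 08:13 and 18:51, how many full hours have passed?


Start: 08:13
End: 18:51
Hour difference: 18 - 8 = 10 hours
Minute difference: 51 - 13 = 38 minutes
Total minutes: 638
Complete hours: 638 / 60 = 10 (remainder 38)

10


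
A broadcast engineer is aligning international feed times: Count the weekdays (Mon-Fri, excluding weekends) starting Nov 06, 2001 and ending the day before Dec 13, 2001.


Start: 2001-11-06 (Tuesday)
End (exclusive): 2001-12-13 (Thursday)
Total calendar days: 37
Full weeks: 37 // 7 = 5 -> 25 weekdays
Remaining 2 days starting on Tuesday:
  Tue(w), Wed(w) -> 2 weekdays
Total business days: 25 + 2 = 27

27


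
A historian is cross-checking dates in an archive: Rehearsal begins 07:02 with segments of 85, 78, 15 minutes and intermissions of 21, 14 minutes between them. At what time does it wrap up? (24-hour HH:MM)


Start: 07:02 = 422 min from midnight
  after task 1 (85 min): 08:27
  after break (21 min): 08:48
  after task 2 (78 min): 10:06
  after break (14 min): 10:20
  after task 3 (15 min): 10:35
Total elapsed: 213 minutes
End time: 10:35

10:35


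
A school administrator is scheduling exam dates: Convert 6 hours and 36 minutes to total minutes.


Hours: 6
Extra minutes: 36
Minutes per hour: 60
Hours to minutes: 6 x 60 = 360
Total: 360 + 36 = 396

396


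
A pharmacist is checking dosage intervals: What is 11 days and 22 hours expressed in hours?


Days: 11
Extra hours: 22
Hours per day: 24
Days to hours: 11 x 24 = 264
Total: 264 + 22 = 286

286


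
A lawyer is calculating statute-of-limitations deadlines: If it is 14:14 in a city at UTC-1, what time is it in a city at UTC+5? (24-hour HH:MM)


Local time: 14:14 at UTC-1 (offset -1h)
Target zone: UTC+5 (offset 5h)
Difference: 5 - (-1) = 6 hours
Calculation: 14 + (6) = 20
Result: 20:14

20:14


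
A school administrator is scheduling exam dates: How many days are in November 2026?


Month: November
Year: 2026
November is a 30-day month
Total: 30 days

30


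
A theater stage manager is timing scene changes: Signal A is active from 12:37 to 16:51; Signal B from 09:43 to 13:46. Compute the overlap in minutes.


Interval A: [757, 1011] minutes from midnight
Interval B: [583, 826] minutes from midnight
Overlap start = max(757, 583) = 757
Overlap end = min(1011, 826) = 826
Overlap = 826 - 757 = 69 minutes

69


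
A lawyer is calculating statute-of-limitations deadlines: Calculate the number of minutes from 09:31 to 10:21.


Start time: 09:31 = 571 minutes from midnight
End time: 10:21 = 621 minutes from midnight
Difference: 621 - 571 = 50 minutes
That is 0 hours and 50 minutes

50


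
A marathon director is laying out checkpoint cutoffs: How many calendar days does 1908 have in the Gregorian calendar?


Year: 1908
Check leap year rules:
Divisible by 4? Yes
Divisible by 100? No
1908 is a leap year
Days: 366

366


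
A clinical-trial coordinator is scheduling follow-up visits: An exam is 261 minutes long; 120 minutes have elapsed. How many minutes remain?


Total budget: 261 minutes
Time used: 120 minutes
Remaining: 261 - 120 = 141 minutes
Percent used: 46.0%
Percent remaining: 54.0%

141


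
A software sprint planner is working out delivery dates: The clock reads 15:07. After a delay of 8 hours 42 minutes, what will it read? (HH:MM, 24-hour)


Start time: 15:07
Adding: 8 hours 42 minutes
Minutes: 7 + 42 = 49
Hours: 15 + 8 + 0 = 23
Result: 23:49

23:49


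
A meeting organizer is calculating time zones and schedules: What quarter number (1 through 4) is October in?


Month: October (month 10)
Q1: January-March (months 1-3)
Q2: April-June (months 4-6)
Q3: July-September (months 7-9)
Q4: October-December (months 10-12)
Month 10 falls in Q4

4


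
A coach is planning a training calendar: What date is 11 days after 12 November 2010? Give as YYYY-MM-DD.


Start: 2010-11-12
Adding 11 days
Days remaining in November: 18
Result: 2010-11-23

2010-11-23


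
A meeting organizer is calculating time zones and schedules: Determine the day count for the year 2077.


Year: 2077
Check leap year rules:
Divisible by 4? No
2077 is not a leap year
Days: 365

365


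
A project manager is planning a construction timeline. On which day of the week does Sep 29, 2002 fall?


Date: 2002-09-29
January 1, 2002 is a Tuesday
Day of year: 272
Offset from Jan 1: 271 days
271 mod 7 = 5
Result: Sunday

Sunday


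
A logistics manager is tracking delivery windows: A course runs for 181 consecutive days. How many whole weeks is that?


Total days: 181
Days per week: 7
Division: 181 / 7 = 25 remainder 6
Complete weeks: 25
Remaining days: 6

25


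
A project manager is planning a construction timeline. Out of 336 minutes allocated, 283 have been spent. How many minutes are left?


Total budget: 336 minutes
Time used: 283 minutes
Remaining: 336 - 283 = 53 minutes
Percent used: 84.2%
Percent remaining: 15.8%

53


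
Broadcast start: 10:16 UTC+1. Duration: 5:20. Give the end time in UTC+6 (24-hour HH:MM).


Start: 10:16 in UTC+1
Step 1 - add duration:
  minutes: 16 + 20 = 36
  hours: 10 + 5 + 0 = 15
  end in UTC+1: 15:36
Step 2 - convert UTC+1 -> UTC+6:
  offset difference: 6 - (1) = 5 hours
  15 + (5) = 20 -> mod 24 = 20
Result: 20:36 in UTC+6

20:36


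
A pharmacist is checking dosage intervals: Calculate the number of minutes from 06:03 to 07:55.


Start time: 06:03 = 363 minutes from midnight
End time: 07:55 = 475 minutes from midnight
Difference: 475 - 363 = 112 minutes
That is 1 hours and 52 minutes

112


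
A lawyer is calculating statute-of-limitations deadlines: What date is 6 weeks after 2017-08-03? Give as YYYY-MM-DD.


Start: 2017-08-03
Weeks to add: 6
Convert to days: 6 x 7 = 42 days
Add 42 days to 2017-08-03
Result: 2017-09-14

2017-09-14


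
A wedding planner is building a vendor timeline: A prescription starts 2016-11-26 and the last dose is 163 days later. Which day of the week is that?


Start: 2016-11-26 (Saturday)
Step 1 - find target date: add 163 days
  2016-11-26 + 163 days = 2017-05-08
Step 2 - day of week:
  163 mod 7 = 2
  Saturday + 2 days -> Monday
Result: Monday (2017-05-08)

Monday


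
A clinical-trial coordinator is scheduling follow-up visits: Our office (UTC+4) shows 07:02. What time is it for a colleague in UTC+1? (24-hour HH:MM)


Local time: 07:02 at UTC+4 (offset 4h)
Target zone: UTC+1 (offset 1h)
Difference: 1 - (4) = -3 hours
Calculation: 7 + (-3) = 4
Result: 04:02

04:02


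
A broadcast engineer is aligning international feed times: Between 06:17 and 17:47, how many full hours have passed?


Start: 06:17
End: 17:47
Hour difference: 17 - 6 = 11 hours
Minute difference: 47 - 17 = 30 minutes
Total minutes: 690
Complete hours: 690 / 60 = 11 (remainder 30)

11


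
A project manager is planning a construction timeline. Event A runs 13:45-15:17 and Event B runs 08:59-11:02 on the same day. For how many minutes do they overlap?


Interval A: [825, 917] minutes from midnight
Interval B: [539, 662] minutes from midnight
Overlap start = max(825, 539) = 825
Overlap end = min(917, 662) = 662
End <= start, so the intervals do not overlap: 0 minutes

0


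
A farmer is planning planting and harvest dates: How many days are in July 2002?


Month: July
Year: 2002
July is a 31-day month
Total: 31 days

31


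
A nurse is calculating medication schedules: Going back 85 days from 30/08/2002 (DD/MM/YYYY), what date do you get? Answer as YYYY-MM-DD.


Start: 2002-08-30
Subtracting 85 days
Days already passed in August: 30
After going back through August: 55 more days to subtract
July 2002: 31 days, 24 remaining
June 2002 has 30 days, need 24
Result: 2002-06-06

2002-06-06


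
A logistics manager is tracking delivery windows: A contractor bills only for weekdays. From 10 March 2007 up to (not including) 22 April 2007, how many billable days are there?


Start: 2007-03-10 (Saturday)
End (exclusive): 2007-04-22 (Sunday)
Total calendar days: 43
Full weeks: 43 // 7 = 6 -> 30 weekdays
Remaining 1 days starting on Saturday:
  Sat(-) -> 0 weekdays
Total business days: 30 + 0 = 30

30


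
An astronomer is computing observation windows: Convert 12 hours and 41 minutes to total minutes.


Hours: 12
Minutes: 41
Convert hours to minutes: 12 x 60 = 720
Add remaining minutes: 720 + 41 = 761

761


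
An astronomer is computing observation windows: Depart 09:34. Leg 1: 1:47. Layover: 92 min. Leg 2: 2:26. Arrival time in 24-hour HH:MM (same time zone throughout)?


Depart: 09:34
Leg 1: +107 min -> 11:21
Layover: +92 min -> 12:53
Leg 2: +146 min -> 15:19
Total travel: 345 minutes = 5h 45m
Arrival: 15:19

15:19


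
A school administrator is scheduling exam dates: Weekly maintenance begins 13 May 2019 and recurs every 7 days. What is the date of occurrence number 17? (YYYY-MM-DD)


First occurrence: 2019-05-13 (occurrence 1)
Each occurrence is 7 days after the previous.
Occurrence 17 is 16 weeks after the first.
16 weeks = 112 days
2019-05-13 + 112 days = 2019-09-02

2019-09-02


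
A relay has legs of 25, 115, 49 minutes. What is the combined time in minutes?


Durations: 25, 115, 49
Running sum: 25
+ 115 = 140
+ 49 = 189
Total duration: 189 minutes
That is 3 hours and 9 minutes

189


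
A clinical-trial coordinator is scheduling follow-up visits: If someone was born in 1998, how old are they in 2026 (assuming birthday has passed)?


Birth year: 1998
Current year: 2026
Age = current year - birth year
Age = 2026 - 1998 = 28

28


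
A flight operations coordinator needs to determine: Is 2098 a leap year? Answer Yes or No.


Year: 2098
Divisible by 4? 2098 / 4 = 524.5 -> No
Not divisible by 4, so NOT a leap year

No


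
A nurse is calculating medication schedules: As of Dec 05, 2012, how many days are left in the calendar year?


Start: December 05, 2012
End: December 31, 2012
Days left in December: 26
Total: 26 days

26


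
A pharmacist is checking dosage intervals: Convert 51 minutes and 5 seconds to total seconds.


Minutes: 51
Extra seconds: 5
Seconds per minute: 60
Minutes to seconds: 51 x 60 = 3060
Total: 3060 + 5 = 3065

3065


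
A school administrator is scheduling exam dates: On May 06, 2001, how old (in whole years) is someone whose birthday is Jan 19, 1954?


Birth: 1954-01-19
Reference: 2001-05-06
Year difference: 2001 - 1954 = 47
Has birthday (01-19) occurred by 05-06? Yes
Age in full years: 47

47


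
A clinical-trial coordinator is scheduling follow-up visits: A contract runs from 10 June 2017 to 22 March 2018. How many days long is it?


Start date: 2017-06-10
End date: 2018-03-22
Jun 2017: +21 days
Jul 2017: +31 days
Aug 2017: +31 days
... (7 more months)
Total: 285 days

285


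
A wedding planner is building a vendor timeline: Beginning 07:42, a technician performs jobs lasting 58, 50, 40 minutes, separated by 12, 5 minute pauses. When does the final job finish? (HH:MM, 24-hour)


Start: 07:42 = 462 min from midnight
  after task 1 (58 min): 08:40
  after break (12 min): 08:52
  after task 2 (50 min): 09:42
  after break (5 min): 09:47
  after task 3 (40 min): 10:27
Total elapsed: 165 minutes
End time: 10:27

10:27


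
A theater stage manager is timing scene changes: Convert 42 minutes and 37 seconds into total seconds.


Minutes: 42
Seconds: 37
Convert minutes to seconds: 42 x 60 = 2520
Add remaining seconds: 2520 + 37 = 2557

2557


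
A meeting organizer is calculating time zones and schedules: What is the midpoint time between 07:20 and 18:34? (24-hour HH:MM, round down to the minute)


Start time: 07:20 = 440 minutes from midnight
End time: 18:34 = 1114 minutes from midnight
Sum: 440 + 1114 = 1554
Midpoint: 1554 / 2 = 777 minutes
Convert: 777 / 60 = 12 hours, 57 minutes
Result: 12:57

12:57


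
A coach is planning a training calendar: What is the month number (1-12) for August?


Calendar month order:
7. July
8. August <--
9. September
August is month number 8

8


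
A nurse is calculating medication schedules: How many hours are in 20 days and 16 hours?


Days: 20
Extra hours: 16
Hours per day: 24
Days to hours: 20 x 24 = 480
Total: 480 + 16 = 496

496


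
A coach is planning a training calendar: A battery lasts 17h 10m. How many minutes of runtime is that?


Hours: 17
Extra minutes: 10
Minutes per hour: 60
Hours to minutes: 17 x 60 = 1020
Total: 1020 + 10 = 1030

1030


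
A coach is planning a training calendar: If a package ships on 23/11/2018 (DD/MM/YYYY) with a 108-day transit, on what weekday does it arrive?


Start: 2018-11-23 (Friday)
Step 1 - find target date: add 108 days
  2018-11-23 + 108 days = 2019-03-11
Step 2 - day of week:
  108 mod 7 = 3
  Friday + 3 days -> Monday
Result: Monday (2019-03-11)

Monday


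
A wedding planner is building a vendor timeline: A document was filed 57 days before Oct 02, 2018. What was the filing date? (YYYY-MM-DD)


Start: 2018-10-02
Subtracting 57 days
Days already passed in October: 2
After going back through October: 55 more days to subtract
September 2018: 30 days, 25 remaining
August 2018 has 31 days, need 25
Result: 2018-08-06

2018-08-06


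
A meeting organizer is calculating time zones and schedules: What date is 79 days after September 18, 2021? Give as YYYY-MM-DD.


Start: 2021-09-18
Adding 79 days
Days remaining in September: 12
After September: 67 days still to add
October 2021: 31 days, 36 remaining
November 2021: 30 days, 6 remaining
December 2021 has 31 days, need 6
Result: 2021-12-06

2021-12-06


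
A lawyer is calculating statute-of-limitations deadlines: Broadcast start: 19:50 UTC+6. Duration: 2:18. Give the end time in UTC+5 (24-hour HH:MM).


Start: 19:50 in UTC+6
Step 1 - add duration:
  minutes: 50 + 18 = 68 (carry 1h)
  hours: 19 + 2 + 1 = 22
  end in UTC+6: 22:08
Step 2 - convert UTC+6 -> UTC+5:
  offset difference: 5 - (6) = -1 hours
  22 + (-1) = 21 -> mod 24 = 21
Result: 21:08 in UTC+5

21:08


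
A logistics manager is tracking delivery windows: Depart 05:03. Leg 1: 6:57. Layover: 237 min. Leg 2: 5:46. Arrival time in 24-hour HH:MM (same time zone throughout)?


Depart: 05:03
Leg 1: +417 min -> 12:00
Layover: +237 min -> 15:57
Leg 2: +346 min -> 21:43
Total travel: 1000 minutes = 16h 40m
Arrival: 21:43

21:43


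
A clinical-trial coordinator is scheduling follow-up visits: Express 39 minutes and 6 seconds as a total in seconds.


Minutes: 39
Seconds: 6
Convert minutes to seconds: 39 x 60 = 2340
Add remaining seconds: 2340 + 6 = 2346

2346


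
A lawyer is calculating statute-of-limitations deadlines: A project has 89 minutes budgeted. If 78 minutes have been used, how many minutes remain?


Total budget: 89 minutes
Time used: 78 minutes
Remaining: 89 - 78 = 11 minutes
Percent used: 87.6%
Percent remaining: 12.4%

11


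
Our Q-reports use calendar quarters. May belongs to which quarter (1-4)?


Month: May (month 5)
Q1: January-March (months 1-3)
Q2: April-June (months 4-6)
Q3: July-September (months 7-9)
Q4: October-December (months 10-12)
Month 5 falls in Q2

2


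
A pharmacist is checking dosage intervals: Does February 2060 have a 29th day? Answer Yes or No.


Year: 2060
Divisible by 4? 2060 / 4 = 515.0 -> Yes
Divisible by 100? 2060 / 100 = 20.6 -> No
Divisible by 4 but not 100, so it IS a leap year

Yes


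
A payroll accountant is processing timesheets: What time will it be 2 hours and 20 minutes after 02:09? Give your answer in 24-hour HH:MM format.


Start time: 02:09
Adding: 2 hours 20 minutes
Minutes: 9 + 20 = 29
Hours: 2 + 2 + 0 = 4
Result: 04:29

04:29


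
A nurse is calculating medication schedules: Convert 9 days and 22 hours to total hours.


Days: 9
Extra hours: 22
Hours per day: 24
Days to hours: 9 x 24 = 216
Total: 216 + 22 = 238

238


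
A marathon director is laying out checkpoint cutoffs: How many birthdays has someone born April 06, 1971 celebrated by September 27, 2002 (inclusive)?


Birth: 1971-04-06
Reference: 2002-09-27
Year difference: 2002 - 1971 = 31
Has birthday (04-06) occurred by 09-27? Yes
Age in full years: 31

31


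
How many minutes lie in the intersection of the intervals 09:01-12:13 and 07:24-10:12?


Interval A: [541, 733] minutes from midnight
Interval B: [444, 612] minutes from midnight
Overlap start = max(541, 444) = 541
Overlap end = min(733, 612) = 612
Overlap = 612 - 541 = 71 minutes

71


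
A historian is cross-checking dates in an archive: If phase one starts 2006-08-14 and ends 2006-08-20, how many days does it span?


Start date: 2006-08-14
End date: 2006-08-20
Aug 2006: +6 days
Total: 6 days

6


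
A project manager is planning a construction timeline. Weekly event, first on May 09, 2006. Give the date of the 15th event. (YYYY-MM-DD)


First occurrence: 2006-05-09 (occurrence 1)
Each occurrence is 7 days after the previous.
Occurrence 15 is 14 weeks after the first.
14 weeks = 98 days
2006-05-09 + 98 days = 2006-08-15

2006-08-15


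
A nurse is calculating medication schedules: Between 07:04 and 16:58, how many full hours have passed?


Start: 07:04
End: 16:58
Hour difference: 16 - 7 = 9 hours
Minute difference: 58 - 4 = 54 minutes
Total minutes: 594
Complete hours: 594 / 60 = 9 (remainder 54)

9
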